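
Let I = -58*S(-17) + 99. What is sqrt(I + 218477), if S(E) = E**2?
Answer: sqrt(201814) ≈ 449.24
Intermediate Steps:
I = -16663 (I = -58*(-17)**2 + 99 = -58*289 + 99 = -16762 + 99 = -16663)
sqrt(I + 218477) = sqrt(-16663 + 218477) = sqrt(201814)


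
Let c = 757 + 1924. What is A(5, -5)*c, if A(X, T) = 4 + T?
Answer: -2681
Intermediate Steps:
c = 2681
A(5, -5)*c = (4 - 5)*2681 = -1*2681 = -2681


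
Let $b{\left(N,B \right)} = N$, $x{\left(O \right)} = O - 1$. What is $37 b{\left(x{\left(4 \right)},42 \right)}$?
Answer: $111$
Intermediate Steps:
$x{\left(O \right)} = -1 + O$
$37 b{\left(x{\left(4 \right)},42 \right)} = 37 \left(-1 + 4\right) = 37 \cdot 3 = 111$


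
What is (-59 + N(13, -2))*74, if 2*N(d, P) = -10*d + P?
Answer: -9250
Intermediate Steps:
N(d, P) = P/2 - 5*d (N(d, P) = (-10*d + P)/2 = (P - 10*d)/2 = P/2 - 5*d)
(-59 + N(13, -2))*74 = (-59 + ((½)*(-2) - 5*13))*74 = (-59 + (-1 - 65))*74 = (-59 - 66)*74 = -125*74 = -9250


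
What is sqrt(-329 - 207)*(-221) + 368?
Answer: 368 - 442*I*sqrt(134) ≈ 368.0 - 5116.5*I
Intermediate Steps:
sqrt(-329 - 207)*(-221) + 368 = sqrt(-536)*(-221) + 368 = (2*I*sqrt(134))*(-221) + 368 = -442*I*sqrt(134) + 368 = 368 - 442*I*sqrt(134)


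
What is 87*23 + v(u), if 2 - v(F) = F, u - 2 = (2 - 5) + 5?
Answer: 1999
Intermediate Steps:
u = 4 (u = 2 + ((2 - 5) + 5) = 2 + (-3 + 5) = 2 + 2 = 4)
v(F) = 2 - F
87*23 + v(u) = 87*23 + (2 - 1*4) = 2001 + (2 - 4) = 2001 - 2 = 1999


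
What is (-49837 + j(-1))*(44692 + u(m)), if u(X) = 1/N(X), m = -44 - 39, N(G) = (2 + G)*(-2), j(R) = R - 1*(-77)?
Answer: -13343513515/6 ≈ -2.2239e+9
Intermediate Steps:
j(R) = 77 + R (j(R) = R + 77 = 77 + R)
N(G) = -4 - 2*G
m = -83
u(X) = 1/(-4 - 2*X)
(-49837 + j(-1))*(44692 + u(m)) = (-49837 + (77 - 1))*(44692 - 1/(4 + 2*(-83))) = (-49837 + 76)*(44692 - 1/(4 - 166)) = -49761*(44692 - 1/(-162)) = -49761*(44692 - 1*(-1/162)) = -49761*(44692 + 1/162) = -49761*7240105/162 = -13343513515/6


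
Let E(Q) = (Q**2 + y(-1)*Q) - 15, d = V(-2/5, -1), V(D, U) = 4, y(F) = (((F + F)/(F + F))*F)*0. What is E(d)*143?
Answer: 143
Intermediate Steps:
y(F) = 0 (y(F) = (((2*F)/((2*F)))*F)*0 = (((2*F)*(1/(2*F)))*F)*0 = (1*F)*0 = F*0 = 0)
d = 4
E(Q) = -15 + Q**2 (E(Q) = (Q**2 + 0*Q) - 15 = (Q**2 + 0) - 15 = Q**2 - 15 = -15 + Q**2)
E(d)*143 = (-15 + 4**2)*143 = (-15 + 16)*143 = 1*143 = 143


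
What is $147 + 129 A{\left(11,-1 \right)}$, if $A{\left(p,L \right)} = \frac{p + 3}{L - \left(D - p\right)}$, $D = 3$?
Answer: $405$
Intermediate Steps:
$A{\left(p,L \right)} = \frac{3 + p}{-3 + L + p}$ ($A{\left(p,L \right)} = \frac{p + 3}{L + \left(p - 3\right)} = \frac{3 + p}{L + \left(p - 3\right)} = \frac{3 + p}{L + \left(-3 + p\right)} = \frac{3 + p}{-3 + L + p}$)
$147 + 129 A{\left(11,-1 \right)} = 147 + 129 \frac{3 + 11}{-3 - 1 + 11} = 147 + 129 \cdot \frac{1}{7} \cdot 14 = 147 + 129 \cdot 2 = 147 + 258 = 405$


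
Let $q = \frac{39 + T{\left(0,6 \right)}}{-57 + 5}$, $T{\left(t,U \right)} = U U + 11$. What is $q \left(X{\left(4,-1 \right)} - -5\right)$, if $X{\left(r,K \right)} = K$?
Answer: $- \frac{86}{13} \approx -6.6154$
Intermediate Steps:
$T{\left(t,U \right)} = 11 + U^{2}$ ($T{\left(t,U \right)} = U^{2} + 11 = 11 + U^{2}$)
$q = - \frac{43}{26}$ ($q = \frac{39 + \left(11 + 6^{2}\right)}{-57 + 5} = \frac{39 + \left(11 + 36\right)}{-52} = \left(39 + 47\right) \left(- \frac{1}{52}\right) = 86 \left(- \frac{1}{52}\right) = - \frac{43}{26} \approx -1.6538$)
$q \left(X{\left(4,-1 \right)} - -5\right) = - \frac{43 \left(-1 - -5\right)}{26} = - \frac{43 \left(-1 + 5\right)}{26} = \left(- \frac{43}{26}\right) 4 = - \frac{86}{13}$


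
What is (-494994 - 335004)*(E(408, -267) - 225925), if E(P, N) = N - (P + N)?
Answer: 187855937334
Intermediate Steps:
E(P, N) = -P (E(P, N) = N - (N + P) = N + (-N - P) = -P)
(-494994 - 335004)*(E(408, -267) - 225925) = (-494994 - 335004)*(-1*408 - 225925) = -829998*(-408 - 225925) = -829998*(-226333) = 187855937334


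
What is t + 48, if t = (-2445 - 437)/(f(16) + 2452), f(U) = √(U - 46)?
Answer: 140762684/3006167 + 1441*I*√30/3006167 ≈ 46.825 + 0.0026255*I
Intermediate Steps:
f(U) = √(-46 + U)
t = -2882/(2452 + I*√30) (t = (-2445 - 437)/(√(-46 + 16) + 2452) = -2882/(√(-30) + 2452) = -2882/(I*√30 + 2452) = -2882/(2452 + I*√30) ≈ -1.1754 + 0.0026255*I)
t + 48 = (-3533332/3006167 + 1441*I*√30/3006167) + 48 = 140762684/3006167 + 1441*I*√30/3006167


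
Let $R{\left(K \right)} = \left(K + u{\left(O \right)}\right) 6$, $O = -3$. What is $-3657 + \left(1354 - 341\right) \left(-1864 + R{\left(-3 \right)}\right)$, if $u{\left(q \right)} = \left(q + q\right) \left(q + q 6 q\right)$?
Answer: $-3769991$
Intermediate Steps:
$u{\left(q \right)} = 2 q \left(q + 6 q^{2}\right)$ ($u{\left(q \right)} = 2 q \left(q + 6 q q\right) = 2 q \left(q + 6 q^{2}\right)$)
$R{\left(K \right)} = -1836 + 6 K$ ($R{\left(K \right)} = \left(K + \left(-3\right)^{2} \left(2 + 12 \left(-3\right)\right)\right) 6 = \left(K + 9 \left(2 - 36\right)\right) 6 = \left(K + 9 \left(-34\right)\right) 6 = \left(K - 306\right) 6 = \left(-306 + K\right) 6 = -1836 + 6 K$)
$-3657 + \left(1354 - 341\right) \left(-1864 + R{\left(-3 \right)}\right) = -3657 + \left(1354 - 341\right) \left(-1864 + \left(-1836 + 6 \left(-3\right)\right)\right) = -3657 + 1013 \left(-1864 - 1854\right) = -3657 + 1013 \left(-3718\right) = -3657 - 3766334 = -3769991$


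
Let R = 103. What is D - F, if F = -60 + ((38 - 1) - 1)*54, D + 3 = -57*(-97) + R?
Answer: 3745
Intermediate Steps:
D = 5629 (D = -3 + (-57*(-97) + 103) = -3 + (5529 + 103) = -3 + 5632 = 5629)
F = 1884 (F = -60 + (37 - 1)*54 = -60 + 36*54 = -60 + 1944 = 1884)
D - F = 5629 - 1*1884 = 5629 - 1884 = 3745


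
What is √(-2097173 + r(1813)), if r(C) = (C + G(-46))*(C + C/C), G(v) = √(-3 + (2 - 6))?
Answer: √(1191609 + 1814*I*√7) ≈ 1091.6 + 2.198*I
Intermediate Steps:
G(v) = I*√7 (G(v) = √(-3 - 4) = √(-7) = I*√7)
r(C) = (1 + C)*(C + I*√7) (r(C) = (C + I*√7)*(C + C/C) = (C + I*√7)*(C + 1) = (C + I*√7)*(1 + C) = (1 + C)*(C + I*√7))
√(-2097173 + r(1813)) = √(-2097173 + (1813 + 1813² + I*√7 + I*1813*√7)) = √(-2097173 + (1813 + 3286969 + I*√7 + 1813*I*√7)) = √(-2097173 + (3288782 + 1814*I*√7)) = √(1191609 + 1814*I*√7)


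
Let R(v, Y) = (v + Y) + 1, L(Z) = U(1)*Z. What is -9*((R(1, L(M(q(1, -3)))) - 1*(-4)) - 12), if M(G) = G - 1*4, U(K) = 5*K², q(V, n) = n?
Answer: 369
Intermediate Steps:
M(G) = -4 + G (M(G) = G - 4 = -4 + G)
L(Z) = 5*Z (L(Z) = (5*1²)*Z = (5*1)*Z = 5*Z)
R(v, Y) = 1 + Y + v (R(v, Y) = (Y + v) + 1 = 1 + Y + v)
-9*((R(1, L(M(q(1, -3)))) - 1*(-4)) - 12) = -9*(((1 + 5*(-4 - 3) + 1) - 1*(-4)) - 12) = -9*(((1 + 5*(-7) + 1) + 4) - 12) = -9*(((1 - 35 + 1) + 4) - 12) = -9*((-33 + 4) - 12) = -9*(-29 - 12) = -9*(-41) = 369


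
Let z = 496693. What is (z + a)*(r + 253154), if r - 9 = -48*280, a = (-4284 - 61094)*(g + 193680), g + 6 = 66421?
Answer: -4076248505681891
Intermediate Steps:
g = 66415 (g = -6 + 66421 = 66415)
a = -17004490910 (a = (-4284 - 61094)*(66415 + 193680) = -65378*260095 = -17004490910)
r = -13431 (r = 9 - 48*280 = 9 - 13440 = -13431)
(z + a)*(r + 253154) = (496693 - 17004490910)*(-13431 + 253154) = -17003994217*239723 = -4076248505681891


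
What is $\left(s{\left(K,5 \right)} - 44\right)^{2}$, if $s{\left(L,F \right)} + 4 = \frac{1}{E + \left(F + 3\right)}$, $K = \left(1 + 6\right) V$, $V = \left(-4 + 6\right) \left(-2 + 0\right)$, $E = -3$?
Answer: $\frac{57121}{25} \approx 2284.8$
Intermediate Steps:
$V = -4$ ($V = 2 \left(-2\right) = -4$)
$K = -28$ ($K = \left(1 + 6\right) \left(-4\right) = 7 \left(-4\right) = -28$)
$s{\left(L,F \right)} = -4 + \frac{1}{F}$ ($s{\left(L,F \right)} = -4 + \frac{1}{-3 + \left(F + 3\right)} = -4 + \frac{1}{-3 + \left(3 + F\right)} = -4 + \frac{1}{F}$)
$\left(s{\left(K,5 \right)} - 44\right)^{2} = \left(\left(-4 + \frac{1}{5}\right) - 44\right)^{2} = \left(- \frac{19}{5} - 44\right)^{2} = \left(- \frac{239}{5}\right)^{2} = \frac{57121}{25}$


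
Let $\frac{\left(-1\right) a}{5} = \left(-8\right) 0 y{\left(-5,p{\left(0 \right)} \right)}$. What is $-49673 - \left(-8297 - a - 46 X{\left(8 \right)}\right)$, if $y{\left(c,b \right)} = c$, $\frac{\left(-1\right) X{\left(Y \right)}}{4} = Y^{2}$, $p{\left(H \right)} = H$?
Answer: $-53152$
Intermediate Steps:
$X{\left(Y \right)} = - 4 Y^{2}$
$a = 0$ ($a = - 5 \left(-8\right) 0 \left(-5\right) = - 5 \cdot 0 \left(-5\right) = \left(-5\right) 0 = 0$)
$-49673 - \left(-8297 - a - 46 X{\left(8 \right)}\right) = -49673 + \left(0 - \left(- 46 \left(- 4 \cdot 8^{2}\right) - 8297\right)\right) = -49673 + \left(0 - \left(- 46 \left(\left(-4\right) 64\right) - 8297\right)\right) = -49673 + \left(0 - \left(\left(-46\right) \left(-256\right) - 8297\right)\right) = -49673 + \left(0 - \left(11776 - 8297\right)\right) = -49673 + \left(0 - 3479\right) = -49673 - 3479 = -53152$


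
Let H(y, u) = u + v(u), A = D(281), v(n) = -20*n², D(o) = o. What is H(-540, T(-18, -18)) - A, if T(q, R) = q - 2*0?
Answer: -6779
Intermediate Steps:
T(q, R) = q (T(q, R) = q + 0 = q)
A = 281
H(y, u) = u - 20*u²
H(-540, T(-18, -18)) - A = -18*(1 - 20*(-18)) - 1*281 = -18*(1 + 360) - 281 = -18*361 - 281 = -6498 - 281 = -6779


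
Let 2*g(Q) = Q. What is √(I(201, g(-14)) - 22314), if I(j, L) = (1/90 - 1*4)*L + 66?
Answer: I*√19998070/30 ≈ 149.06*I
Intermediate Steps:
g(Q) = Q/2
I(j, L) = 66 - 359*L/90 (I(j, L) = (1/90 - 4)*L + 66 = -359*L/90 + 66 = 66 - 359*L/90)
√(I(201, g(-14)) - 22314) = √((66 - 359*(-14)/180) - 22314) = √((66 - 359/90*(-7)) - 22314) = √((66 + 2513/90) - 22314) = √(8453/90 - 22314) = √(-1999807/90) = I*√19998070/30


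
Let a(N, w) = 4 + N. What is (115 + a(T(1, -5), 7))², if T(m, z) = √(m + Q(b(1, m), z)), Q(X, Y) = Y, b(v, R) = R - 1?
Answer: 14157 + 476*I ≈ 14157.0 + 476.0*I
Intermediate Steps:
b(v, R) = -1 + R
T(m, z) = √(m + z)
(115 + a(T(1, -5), 7))² = (115 + (4 + √(1 - 5)))² = (115 + (4 + √(-4)))² = (115 + (4 + 2*I))² = (119 + 2*I)²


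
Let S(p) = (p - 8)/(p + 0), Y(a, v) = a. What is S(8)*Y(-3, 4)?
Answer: 0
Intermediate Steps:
S(p) = (-8 + p)/p
S(8)*Y(-3, 4) = ((-8 + 8)/8)*(-3) = ((⅛)*0)*(-3) = 0*(-3) = 0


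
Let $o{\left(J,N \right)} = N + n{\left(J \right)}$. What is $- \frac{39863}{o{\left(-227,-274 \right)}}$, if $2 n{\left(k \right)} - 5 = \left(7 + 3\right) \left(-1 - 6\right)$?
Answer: $\frac{79726}{613} \approx 130.06$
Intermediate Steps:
$n{\left(k \right)} = - \frac{65}{2}$ ($n{\left(k \right)} = \frac{5}{2} + \frac{\left(7 + 3\right) \left(-1 - 6\right)}{2} = \frac{5}{2} + \frac{10 \left(-7\right)}{2} = \frac{5}{2} + \frac{1}{2} \left(-70\right) = \frac{5}{2} - 35 = - \frac{65}{2}$)
$o{\left(J,N \right)} = - \frac{65}{2} + N$ ($o{\left(J,N \right)} = N - \frac{65}{2} = - \frac{65}{2} + N$)
$- \frac{39863}{o{\left(-227,-274 \right)}} = - \frac{39863}{- \frac{65}{2} - 274} = - \frac{39863}{- \frac{613}{2}} = \left(-39863\right) \left(- \frac{2}{613}\right) = \frac{79726}{613}$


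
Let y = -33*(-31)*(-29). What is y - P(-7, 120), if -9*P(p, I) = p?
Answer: -267010/9 ≈ -29668.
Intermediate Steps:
P(p, I) = -p/9
y = -29667 (y = 1023*(-29) = -29667)
y - P(-7, 120) = -29667 - (-1)*(-7)/9 = -29667 - 1*7/9 = -29667 - 7/9 = -267010/9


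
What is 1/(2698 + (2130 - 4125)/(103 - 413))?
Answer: 62/167675 ≈ 0.00036976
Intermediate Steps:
1/(2698 + (2130 - 4125)/(103 - 413)) = 1/(2698 - 1995/(-310)) = 1/(2698 - 1995*(-1/310)) = 1/(2698 + 399/62) = 1/(167675/62) = 62/167675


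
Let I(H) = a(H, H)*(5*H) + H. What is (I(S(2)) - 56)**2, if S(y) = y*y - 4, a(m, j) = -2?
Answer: 3136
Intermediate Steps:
S(y) = -4 + y**2 (S(y) = y**2 - 4 = -4 + y**2)
I(H) = -9*H (I(H) = -10*H + H = -9*H)
(I(S(2)) - 56)**2 = (-9*(-4 + 2**2) - 56)**2 = (-9*(-4 + 4) - 56)**2 = (-9*0 - 56)**2 = (0 - 56)**2 = (-56)**2 = 3136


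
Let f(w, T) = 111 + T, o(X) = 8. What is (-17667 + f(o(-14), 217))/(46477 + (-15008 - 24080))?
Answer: -17339/7389 ≈ -2.3466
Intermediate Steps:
(-17667 + f(o(-14), 217))/(46477 + (-15008 - 24080)) = (-17667 + (111 + 217))/(46477 + (-15008 - 24080)) = (-17667 + 328)/(46477 - 39088) = -17339/7389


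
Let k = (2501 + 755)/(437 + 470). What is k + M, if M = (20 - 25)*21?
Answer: -91979/907 ≈ -101.41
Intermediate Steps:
M = -105 (M = -5*21 = -105)
k = 3256/907 ≈ 3.5899
k + M = 3256/907 - 105 = -91979/907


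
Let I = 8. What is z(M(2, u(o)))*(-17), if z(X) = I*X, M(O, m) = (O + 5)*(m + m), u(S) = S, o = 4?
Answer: -7616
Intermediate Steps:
M(O, m) = 2*m*(5 + O) (M(O, m) = (5 + O)*(2*m) = 2*m*(5 + O))
z(X) = 8*X
z(M(2, u(o)))*(-17) = (8*(2*4*(5 + 2)))*(-17) = (8*(2*4*7))*(-17) = (8*56)*(-17) = 448*(-17) = -7616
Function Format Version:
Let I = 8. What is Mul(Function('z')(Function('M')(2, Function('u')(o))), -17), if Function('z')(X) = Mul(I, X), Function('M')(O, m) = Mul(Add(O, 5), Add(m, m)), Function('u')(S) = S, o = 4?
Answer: -7616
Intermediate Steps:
Function('M')(O, m) = Mul(2, m, Add(5, O)) (Function('M')(O, m) = Mul(Add(5, O), Mul(2, m)) = Mul(2, m, Add(5, O)))
Function('z')(X) = Mul(8, X)
Mul(Function('z')(Function('M')(2, Function('u')(o))), -17) = Mul(Mul(8, Mul(2, 4, Add(5, 2))), -17) = Mul(Mul(8, Mul(2, 4, 7)), -17) = Mul(Mul(8, 56), -17) = Mul(448, -17) = -7616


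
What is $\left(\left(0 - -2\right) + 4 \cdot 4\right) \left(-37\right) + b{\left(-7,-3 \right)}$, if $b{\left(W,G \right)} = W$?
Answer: $-673$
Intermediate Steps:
$\left(\left(0 - -2\right) + 4 \cdot 4\right) \left(-37\right) + b{\left(-7,-3 \right)} = \left(\left(0 - -2\right) + 4 \cdot 4\right) \left(-37\right) - 7 = \left(\left(0 + 2\right) + 16\right) \left(-37\right) - 7 = \left(2 + 16\right) \left(-37\right) - 7 = 18 \left(-37\right) - 7 = -666 - 7 = -673$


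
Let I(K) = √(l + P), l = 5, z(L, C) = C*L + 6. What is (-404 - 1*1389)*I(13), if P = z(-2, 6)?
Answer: -1793*I ≈ -1793.0*I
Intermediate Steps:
z(L, C) = 6 + C*L
P = -6 (P = 6 + 6*(-2) = 6 - 12 = -6)
I(K) = I (I(K) = √(5 - 6) = √(-1) = I)
(-404 - 1*1389)*I(13) = (-404 - 1*1389)*I = (-404 - 1389)*I = -1793*I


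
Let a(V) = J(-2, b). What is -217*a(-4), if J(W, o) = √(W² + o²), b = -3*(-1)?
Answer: -217*√13 ≈ -782.40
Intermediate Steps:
b = 3
a(V) = √13 (a(V) = √((-2)² + 3²) = √(4 + 9) = √13)
-217*a(-4) = -217*√13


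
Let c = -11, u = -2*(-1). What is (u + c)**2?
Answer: 81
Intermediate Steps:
u = 2
(u + c)**2 = (2 - 11)**2 = (-9)**2 = 81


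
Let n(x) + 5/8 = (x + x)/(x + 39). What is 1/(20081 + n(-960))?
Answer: 2456/49322521 ≈ 4.9795e-5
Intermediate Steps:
n(x) = -5/8 + 2*x/(39 + x) (n(x) = -5/8 + (x + x)/(x + 39) = -5/8 + (2*x)/(39 + x) = -5/8 + 2*x/(39 + x))
1/(20081 + n(-960)) = 1/(20081 + (-195 + 11*(-960))/(8*(39 - 960))) = 1/(20081 + (1/8)*(-195 - 10560)/(-921)) = 1/(20081 + (1/8)*(-1/921)*(-10755)) = 1/(20081 + 3585/2456) = 1/(49322521/2456) = 2456/49322521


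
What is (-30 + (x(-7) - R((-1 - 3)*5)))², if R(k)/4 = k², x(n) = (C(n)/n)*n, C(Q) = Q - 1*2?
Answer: 2686321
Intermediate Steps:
C(Q) = -2 + Q (C(Q) = Q - 2 = -2 + Q)
x(n) = -2 + n (x(n) = ((-2 + n)/n)*n = -2 + n)
R(k) = 4*k²
(-30 + (x(-7) - R((-1 - 3)*5)))² = (-30 + ((-2 - 7) - 4*((-1 - 3)*5)²))² = (-30 + (-9 - 4*(-4*5)²))² = (-30 + (-9 - 4*(-20)²))² = (-30 + (-9 - 4*400))² = (-30 + (-9 - 1*1600))² = (-30 + (-9 - 1600))² = (-30 - 1609)² = (-1639)² = 2686321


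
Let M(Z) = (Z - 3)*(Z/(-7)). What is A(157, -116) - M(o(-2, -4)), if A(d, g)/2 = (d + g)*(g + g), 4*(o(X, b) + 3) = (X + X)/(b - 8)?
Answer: -2739101/144 ≈ -19022.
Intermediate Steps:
o(X, b) = -3 + X/(2*(-8 + b)) (o(X, b) = -3 + ((X + X)/(b - 8))/4 = -3 + ((2*X)/(-8 + b))/4 = -3 + (2*X/(-8 + b))/4 = -3 + X/(2*(-8 + b)))
M(Z) = -Z*(-3 + Z)/7 (M(Z) = (-3 + Z)*(Z*(-⅐)) = (-3 + Z)*(-Z/7) = -Z*(-3 + Z)/7)
A(d, g) = 4*g*(d + g) (A(d, g) = 2*((d + g)*(g + g)) = 2*((d + g)*(2*g)) = 2*(2*g*(d + g)) = 4*g*(d + g))
A(157, -116) - M(o(-2, -4)) = 4*(-116)*(157 - 116) - (48 - 2 - 6*(-4))/(2*(-8 - 4))*(3 - (48 - 2 - 6*(-4))/(2*(-8 - 4)))/7 = 4*(-116)*41 - (½)*(48 - 2 + 24)/(-12)*(3 - (48 - 2 + 24)/(2*(-12)))/7 = -19024 - (½)*(-1/12)*70*(3 - (-1)*70/(2*12))/7 = -19024 - (-35)*(3 - 1*(-35/12))/(7*12) = -19024 - (-35)*(3 + 35/12)/(7*12) = -19024 - (-35)*71/(7*12*12) = -19024 - 1*(-355/144) = -19024 + 355/144 = -2739101/144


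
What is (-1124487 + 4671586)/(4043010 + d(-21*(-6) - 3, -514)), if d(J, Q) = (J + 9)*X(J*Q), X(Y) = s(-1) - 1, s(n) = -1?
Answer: 3547099/4042746 ≈ 0.87740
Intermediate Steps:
X(Y) = -2 (X(Y) = -1 - 1 = -2)
d(J, Q) = -18 - 2*J (d(J, Q) = (J + 9)*(-2) = (9 + J)*(-2) = -18 - 2*J)
(-1124487 + 4671586)/(4043010 + d(-21*(-6) - 3, -514)) = (-1124487 + 4671586)/(4043010 + (-18 - 2*(-21*(-6) - 3))) = 3547099/(4043010 + (-18 - 2*(126 - 3))) = 3547099/(4043010 + (-18 - 2*123)) = 3547099/(4043010 + (-18 - 246)) = 3547099/(4043010 - 264) = 3547099/4042746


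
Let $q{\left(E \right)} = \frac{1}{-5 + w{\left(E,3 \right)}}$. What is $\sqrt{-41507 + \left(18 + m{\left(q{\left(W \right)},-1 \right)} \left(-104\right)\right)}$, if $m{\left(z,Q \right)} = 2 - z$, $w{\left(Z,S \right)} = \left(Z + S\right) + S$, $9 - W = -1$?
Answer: $\frac{i \sqrt{5044193}}{11} \approx 204.18 i$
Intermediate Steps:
$W = 10$ ($W = 9 - -1 = 9 + 1 = 10$)
$w{\left(Z,S \right)} = Z + 2 S$ ($w{\left(Z,S \right)} = \left(S + Z\right) + S = Z + 2 S$)
$q{\left(E \right)} = \frac{1}{1 + E}$ ($q{\left(E \right)} = \frac{1}{-5 + \left(E + 2 \cdot 3\right)} = \frac{1}{-5 + \left(E + 6\right)} = \frac{1}{-5 + \left(6 + E\right)} = \frac{1}{1 + E}$)
$\sqrt{-41507 + \left(18 + m{\left(q{\left(W \right)},-1 \right)} \left(-104\right)\right)} = \sqrt{-41507 + \left(18 + \left(2 - \frac{1}{1 + 10}\right) \left(-104\right)\right)} = \sqrt{-41507 + \left(18 + \left(2 - \frac{1}{11}\right) \left(-104\right)\right)} = \sqrt{-41507 + \left(18 + \frac{21}{11} \left(-104\right)\right)} = \sqrt{-41507 + \left(18 - \frac{2184}{11}\right)} = \sqrt{-41507 - \frac{1986}{11}} = \sqrt{- \frac{458563}{11}} = \frac{i \sqrt{5044193}}{11}$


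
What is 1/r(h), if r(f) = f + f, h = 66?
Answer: 1/132 ≈ 0.0075758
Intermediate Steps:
r(f) = 2*f
1/r(h) = 1/(2*66) = 1/132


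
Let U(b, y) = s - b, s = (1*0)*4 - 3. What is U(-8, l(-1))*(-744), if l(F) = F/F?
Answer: -3720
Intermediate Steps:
s = -3 (s = 0*4 - 3 = 0 - 3 = -3)
l(F) = 1
U(b, y) = -3 - b
U(-8, l(-1))*(-744) = (-3 - 1*(-8))*(-744) = (-3 + 8)*(-744) = 5*(-744) = -3720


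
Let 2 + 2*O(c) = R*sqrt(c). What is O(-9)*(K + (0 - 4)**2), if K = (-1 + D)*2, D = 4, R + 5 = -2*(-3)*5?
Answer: -22 + 825*I ≈ -22.0 + 825.0*I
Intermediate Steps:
R = 25 (R = -5 - 2*(-3)*5 = -5 + 6*5 = -5 + 30 = 25)
O(c) = -1 + 25*sqrt(c)/2 (O(c) = -1 + (25*sqrt(c))/2 = -1 + 25*sqrt(c)/2)
K = 6 (K = (-1 + 4)*2 = 3*2 = 6)
O(-9)*(K + (0 - 4)**2) = (-1 + 25*sqrt(-9)/2)*(6 + (0 - 4)**2) = (-1 + 25*(3*I)/2)*(6 + (-4)**2) = (-1 + 75*I/2)*(6 + 16) = (-1 + 75*I/2)*22 = -22 + 825*I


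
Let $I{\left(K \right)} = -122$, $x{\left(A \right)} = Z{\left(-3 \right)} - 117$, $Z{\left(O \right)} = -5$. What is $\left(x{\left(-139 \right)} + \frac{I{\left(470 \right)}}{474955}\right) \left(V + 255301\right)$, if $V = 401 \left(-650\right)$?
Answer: $\frac{309945836568}{474955} \approx 6.5258 \cdot 10^{5}$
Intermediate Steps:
$x{\left(A \right)} = -122$ ($x{\left(A \right)} = -5 - 117 = -122$)
$V = -260650$
$\left(x{\left(-139 \right)} + \frac{I{\left(470 \right)}}{474955}\right) \left(V + 255301\right) = \left(-122 - \frac{122}{474955}\right) \left(-260650 + 255301\right) = \left(-122 - \frac{122}{474955}\right) \left(-5349\right) = \left(- \frac{57944632}{474955}\right) \left(-5349\right) = \frac{309945836568}{474955}$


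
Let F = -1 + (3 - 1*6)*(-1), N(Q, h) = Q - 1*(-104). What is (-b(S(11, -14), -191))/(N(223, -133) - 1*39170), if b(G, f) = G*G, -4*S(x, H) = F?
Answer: 1/155372 ≈ 6.4362e-6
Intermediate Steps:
N(Q, h) = 104 + Q (N(Q, h) = Q + 104 = 104 + Q)
F = 2 (F = -1 + (3 - 6)*(-1) = -1 - 3*(-1) = -1 + 3 = 2)
S(x, H) = -1/2 (S(x, H) = -1/4*2 = -1/2)
b(G, f) = G**2
(-b(S(11, -14), -191))/(N(223, -133) - 1*39170) = (-(-1/2)**2)/((104 + 223) - 1*39170) = (-1*1/4)/(327 - 39170) = -1/4/(-38843) = -1/4*(-1/38843) = 1/155372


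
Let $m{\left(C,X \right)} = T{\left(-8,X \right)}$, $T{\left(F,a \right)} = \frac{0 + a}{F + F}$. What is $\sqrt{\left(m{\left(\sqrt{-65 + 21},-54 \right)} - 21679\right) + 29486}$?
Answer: $\frac{\sqrt{124966}}{4} \approx 88.376$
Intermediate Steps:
$T{\left(F,a \right)} = \frac{a}{2 F}$
$m{\left(C,X \right)} = - \frac{X}{16}$ ($m{\left(C,X \right)} = \frac{X}{2 \left(-8\right)} = \frac{1}{2} X \left(- \frac{1}{8}\right) = - \frac{X}{16}$)
$\sqrt{\left(m{\left(\sqrt{-65 + 21},-54 \right)} - 21679\right) + 29486} = \sqrt{\left(\left(- \frac{1}{16}\right) \left(-54\right) - 21679\right) + 29486} = \sqrt{\left(\frac{27}{8} - 21679\right) + 29486} = \sqrt{- \frac{173405}{8} + 29486} = \sqrt{\frac{62483}{8}} = \frac{\sqrt{124966}}{4}$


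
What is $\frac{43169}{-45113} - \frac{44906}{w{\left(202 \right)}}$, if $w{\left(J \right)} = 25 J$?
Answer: $- \frac{1121923914}{113910325} \approx -9.8492$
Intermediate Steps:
$\frac{43169}{-45113} - \frac{44906}{w{\left(202 \right)}} = \frac{43169}{-45113} - \frac{44906}{25 \cdot 202} = 43169 \left(- \frac{1}{45113}\right) - \frac{44906}{5050} = - \frac{43169}{45113} - \frac{22453}{2525} = - \frac{1121923914}{113910325}$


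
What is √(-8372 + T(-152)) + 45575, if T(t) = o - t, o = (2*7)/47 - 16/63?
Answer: 45575 + 23*I*√15137290/987 ≈ 45575.0 + 90.664*I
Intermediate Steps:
o = 130/2961 (o = 14*(1/47) - 16*1/63 = 14/47 - 16/63 = 130/2961 ≈ 0.043904)
T(t) = 130/2961 - t
√(-8372 + T(-152)) + 45575 = √(-8372 + (130/2961 - 1*(-152))) + 45575 = √(-8372 + (130/2961 + 152)) + 45575 = √(-8372 + 450202/2961) + 45575 = √(-24339290/2961) + 45575 = 23*I*√15137290/987 + 45575 = 45575 + 23*I*√15137290/987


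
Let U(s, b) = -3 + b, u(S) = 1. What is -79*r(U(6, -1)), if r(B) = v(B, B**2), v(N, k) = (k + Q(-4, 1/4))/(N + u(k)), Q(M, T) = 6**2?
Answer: 4108/3 ≈ 1369.3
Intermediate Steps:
Q(M, T) = 36
v(N, k) = (36 + k)/(1 + N) (v(N, k) = (k + 36)/(N + 1) = (36 + k)/(1 + N))
r(B) = (36 + B**2)/(1 + B)
-79*r(U(6, -1)) = -79*(36 + (-3 - 1)**2)/(1 + (-3 - 1)) = -79*(36 + (-4)**2)/(1 - 4) = -79*(36 + 16)/(-3) = -(-79)*52/3 = -79*(-52/3) = 4108/3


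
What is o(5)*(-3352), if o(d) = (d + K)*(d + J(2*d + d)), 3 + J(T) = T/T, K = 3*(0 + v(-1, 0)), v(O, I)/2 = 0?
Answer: -50280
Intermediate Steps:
v(O, I) = 0 (v(O, I) = 2*0 = 0)
K = 0 (K = 3*(0 + 0) = 3*0 = 0)
J(T) = -2 (J(T) = -3 + T/T = -3 + 1 = -2)
o(d) = d*(-2 + d) (o(d) = (d + 0)*(d - 2) = d*(-2 + d))
o(5)*(-3352) = (5*(-2 + 5))*(-3352) = (5*3)*(-3352) = 15*(-3352) = -50280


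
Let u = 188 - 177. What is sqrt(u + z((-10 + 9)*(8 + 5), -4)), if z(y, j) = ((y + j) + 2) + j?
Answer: 2*I*sqrt(2) ≈ 2.8284*I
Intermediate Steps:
z(y, j) = 2 + y + 2*j (z(y, j) = ((j + y) + 2) + j = (2 + j + y) + j = 2 + y + 2*j)
u = 11
sqrt(u + z((-10 + 9)*(8 + 5), -4)) = sqrt(11 + (2 + (-10 + 9)*(8 + 5) + 2*(-4))) = sqrt(11 + (2 - 1*13 - 8)) = sqrt(11 + (2 - 13 - 8)) = sqrt(11 - 19) = sqrt(-8) = 2*I*sqrt(2)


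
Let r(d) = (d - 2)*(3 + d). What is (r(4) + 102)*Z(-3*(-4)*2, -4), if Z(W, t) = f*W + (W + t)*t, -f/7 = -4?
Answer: 68672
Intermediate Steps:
f = 28 (f = -7*(-4) = 28)
r(d) = (-2 + d)*(3 + d)
Z(W, t) = 28*W + t*(W + t) (Z(W, t) = 28*W + (W + t)*t = 28*W + t*(W + t))
(r(4) + 102)*Z(-3*(-4)*2, -4) = ((-6 + 4 + 4**2) + 102)*((-4)**2 + 28*(-3*(-4)*2) + (-3*(-4)*2)*(-4)) = ((-6 + 4 + 16) + 102)*(16 + 28*(12*2) + (12*2)*(-4)) = (14 + 102)*(16 + 28*24 + 24*(-4)) = 116*(16 + 672 - 96) = 116*592 = 68672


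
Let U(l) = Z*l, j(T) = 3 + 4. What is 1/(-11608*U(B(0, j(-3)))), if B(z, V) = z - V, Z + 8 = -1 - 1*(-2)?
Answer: -1/568792 ≈ -1.7581e-6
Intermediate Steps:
j(T) = 7
Z = -7 (Z = -8 + (-1 - 1*(-2)) = -8 + (-1 + 2) = -8 + 1 = -7)
U(l) = -7*l
1/(-11608*U(B(0, j(-3)))) = 1/(-(-81256)*(0 - 1*7)) = 1/(-(-81256)*(0 - 7)) = 1/(-(-81256)*(-7)) = 1/(-11608*49) = 1/(-568792) = -1/568792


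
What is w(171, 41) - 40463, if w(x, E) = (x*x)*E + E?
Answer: 1158459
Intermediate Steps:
w(x, E) = E + E*x**2 (w(x, E) = x**2*E + E = E*x**2 + E = E + E*x**2)
w(171, 41) - 40463 = 41*(1 + 171**2) - 40463 = 41*(1 + 29241) - 40463 = 41*29242 - 40463 = 1198922 - 40463 = 1158459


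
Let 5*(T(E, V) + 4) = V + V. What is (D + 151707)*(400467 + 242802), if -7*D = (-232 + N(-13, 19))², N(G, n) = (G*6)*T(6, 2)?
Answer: 17072990306889/175 ≈ 9.7560e+10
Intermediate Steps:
T(E, V) = -4 + 2*V/5 (T(E, V) = -4 + (V + V)/5 = -4 + (2*V)/5 = -4 + 2*V/5)
N(G, n) = -96*G/5 (N(G, n) = (G*6)*(-4 + (⅖)*2) = (6*G)*(-4 + ⅘) = (6*G)*(-16/5) = -96*G/5)
D = -7744/175 (D = -(-232 - 96/5*(-13))²/7 = -(-232 + 1248/5)²/7 = -(88/5)²/7 = -⅐*7744/25 = -7744/175 ≈ -44.251)
(D + 151707)*(400467 + 242802) = (-7744/175 + 151707)*(400467 + 242802) = (26540981/175)*643269 = 17072990306889/175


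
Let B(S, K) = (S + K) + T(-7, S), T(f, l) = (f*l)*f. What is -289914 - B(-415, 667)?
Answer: -269831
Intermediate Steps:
T(f, l) = l*f²
B(S, K) = K + 50*S (B(S, K) = (S + K) + S*(-7)² = (K + S) + S*49 = (K + S) + 49*S = K + 50*S)
-289914 - B(-415, 667) = -289914 - (667 + 50*(-415)) = -289914 - (667 - 20750) = -289914 - 1*(-20083) = -289914 + 20083 = -269831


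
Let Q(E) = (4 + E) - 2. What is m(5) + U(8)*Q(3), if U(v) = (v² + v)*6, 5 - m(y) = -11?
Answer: 2176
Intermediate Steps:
m(y) = 16 (m(y) = 5 - 1*(-11) = 5 + 11 = 16)
Q(E) = 2 + E
U(v) = 6*v + 6*v² (U(v) = (v + v²)*6 = 6*v + 6*v²)
m(5) + U(8)*Q(3) = 16 + (6*8*(1 + 8))*(2 + 3) = 16 + (6*8*9)*5 = 16 + 432*5 = 16 + 2160 = 2176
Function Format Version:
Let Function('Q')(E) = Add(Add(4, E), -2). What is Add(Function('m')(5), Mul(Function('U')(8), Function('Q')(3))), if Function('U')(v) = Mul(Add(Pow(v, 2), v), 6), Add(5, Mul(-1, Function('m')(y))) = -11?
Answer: 2176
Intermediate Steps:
Function('m')(y) = 16 (Function('m')(y) = Add(5, Mul(-1, -11)) = Add(5, 11) = 16)
Function('Q')(E) = Add(2, E)
Function('U')(v) = Add(Mul(6, v), Mul(6, Pow(v, 2))) (Function('U')(v) = Mul(Add(v, Pow(v, 2)), 6) = Add(Mul(6, v), Mul(6, Pow(v, 2))))
Add(Function('m')(5), Mul(Function('U')(8), Function('Q')(3))) = Add(16, Mul(Mul(6, 8, Add(1, 8)), Add(2, 3))) = Add(16, Mul(Mul(6, 8, 9), 5)) = Add(16, Mul(432, 5)) = Add(16, 2160) = 2176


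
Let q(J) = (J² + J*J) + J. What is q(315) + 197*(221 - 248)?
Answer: 193446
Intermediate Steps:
q(J) = J + 2*J² (q(J) = (J² + J²) + J = 2*J² + J = J + 2*J²)
q(315) + 197*(221 - 248) = 315*(1 + 2*315) + 197*(221 - 248) = 315*(1 + 630) + 197*(-27) = 315*631 - 5319 = 198765 - 5319 = 193446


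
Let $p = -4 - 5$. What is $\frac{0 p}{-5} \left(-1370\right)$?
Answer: $0$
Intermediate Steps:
$p = -9$ ($p = -4 - 5 = -9$)
$\frac{0 p}{-5} \left(-1370\right) = \frac{0 \left(-9\right)}{-5} \left(-1370\right) = 0 \left(- \frac{1}{5}\right) \left(-1370\right) = 0 \left(-1370\right) = 0$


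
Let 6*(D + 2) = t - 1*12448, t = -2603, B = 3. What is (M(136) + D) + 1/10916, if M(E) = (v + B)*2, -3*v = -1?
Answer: -81995531/32748 ≈ -2503.8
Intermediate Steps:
v = ⅓ (v = -⅓*(-1) = ⅓ ≈ 0.33333)
M(E) = 20/3 (M(E) = (⅓ + 3)*2 = (10/3)*2 = 20/3)
D = -5021/2 (D = -2 + (-2603 - 1*12448)/6 = -2 + (-2603 - 12448)/6 = -2 + (⅙)*(-15051) = -2 - 5017/2 = -5021/2 ≈ -2510.5)
(M(136) + D) + 1/10916 = (20/3 - 5021/2) + 1/10916 = -15023/6 + 1/10916 = -81995531/32748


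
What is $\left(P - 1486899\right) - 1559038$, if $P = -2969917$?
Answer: $-6015854$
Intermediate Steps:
$\left(P - 1486899\right) - 1559038 = \left(-2969917 - 1486899\right) - 1559038 = -4456816 - 1559038 = -6015854$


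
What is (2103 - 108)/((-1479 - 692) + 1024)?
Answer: -1995/1147 ≈ -1.7393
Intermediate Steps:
(2103 - 108)/((-1479 - 692) + 1024) = 1995/(-2171 + 1024) = 1995/(-1147) = 1995*(-1/1147) = -1995/1147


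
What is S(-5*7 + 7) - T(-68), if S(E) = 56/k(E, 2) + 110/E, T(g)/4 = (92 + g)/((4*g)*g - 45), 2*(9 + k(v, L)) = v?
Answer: -37837011/5941222 ≈ -6.3686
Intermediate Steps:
k(v, L) = -9 + v/2
T(g) = 4*(92 + g)/(-45 + 4*g²) (T(g) = 4*((92 + g)/((4*g)*g - 45)) = 4*((92 + g)/(4*g² - 45)) = 4*((92 + g)/(-45 + 4*g²)) = 4*(92 + g)/(-45 + 4*g²))
S(E) = 56/(-9 + E/2) + 110/E
S(-5*7 + 7) - T(-68) = 6*(-330 + 37*(-5*7 + 7))/((-5*7 + 7)*(-18 + (-5*7 + 7))) - 4*(92 - 68)/(-45 + 4*(-68)²) = 6*(-330 + 37*(-35 + 7))/((-35 + 7)*(-18 + (-35 + 7))) - 4*24/(-45 + 4*4624) = 6*(-330 + 37*(-28))/(-28*(-18 - 28)) - 4*24/(-45 + 18496) = 6*(-1/28)*(-330 - 1036)/(-46) - 4*24/18451 = 6*(-1/28)*(-1/46)*(-1366) - 4*24/18451 = -2049/322 - 1*96/18451 = -2049/322 - 96/18451 = -37837011/5941222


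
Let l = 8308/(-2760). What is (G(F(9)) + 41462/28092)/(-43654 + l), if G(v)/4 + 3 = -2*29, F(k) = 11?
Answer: 391746695/70518731917 ≈ 0.0055552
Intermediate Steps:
l = -2077/690 (l = 8308*(-1/2760) = -2077/690 ≈ -3.0101)
G(v) = -244 (G(v) = -12 + 4*(-2*29) = -12 + 4*(-58) = -12 - 232 = -244)
(G(F(9)) + 41462/28092)/(-43654 + l) = (-244 + 41462/28092)/(-43654 - 2077/690) = (-244 + 41462*(1/28092))/(-30123337/690) = (-244 + 20731/14046)*(-690/30123337) = -3406493/14046*(-690/30123337) = 391746695/70518731917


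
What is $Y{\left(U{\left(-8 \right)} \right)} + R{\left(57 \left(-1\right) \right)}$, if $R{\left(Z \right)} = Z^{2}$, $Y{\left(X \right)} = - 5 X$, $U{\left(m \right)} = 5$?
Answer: $3224$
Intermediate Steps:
$Y{\left(U{\left(-8 \right)} \right)} + R{\left(57 \left(-1\right) \right)} = \left(-5\right) 5 + \left(57 \left(-1\right)\right)^{2} = -25 + \left(-57\right)^{2} = -25 + 3249 = 3224$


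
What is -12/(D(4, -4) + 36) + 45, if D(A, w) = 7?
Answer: 1923/43 ≈ 44.721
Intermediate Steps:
-12/(D(4, -4) + 36) + 45 = -12/(7 + 36) + 45 = -12/43 + 45 = 1923/43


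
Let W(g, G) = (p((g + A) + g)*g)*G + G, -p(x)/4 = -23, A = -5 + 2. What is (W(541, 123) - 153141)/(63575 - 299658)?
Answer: -5968938/236083 ≈ -25.283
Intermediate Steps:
A = -3
p(x) = 92 (p(x) = -4*(-23) = 92)
W(g, G) = G + 92*G*g (W(g, G) = (92*g)*G + G = 92*G*g + G = G + 92*G*g)
(W(541, 123) - 153141)/(63575 - 299658) = (123*(1 + 92*541) - 153141)/(63575 - 299658) = (123*(1 + 49772) - 153141)/(-236083) = (123*49773 - 153141)*(-1/236083) = (6122079 - 153141)*(-1/236083) = 5968938*(-1/236083) = -5968938/236083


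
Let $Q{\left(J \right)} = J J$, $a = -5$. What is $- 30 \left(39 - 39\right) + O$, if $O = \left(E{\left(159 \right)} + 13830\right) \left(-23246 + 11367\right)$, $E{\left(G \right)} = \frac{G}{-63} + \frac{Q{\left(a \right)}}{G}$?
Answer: $- \frac{8705698244}{53} \approx -1.6426 \cdot 10^{8}$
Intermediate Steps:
$Q{\left(J \right)} = J^{2}$
$E{\left(G \right)} = \frac{25}{G} - \frac{G}{63}$ ($E{\left(G \right)} = \frac{G}{-63} + \frac{\left(-5\right)^{2}}{G} = G \left(- \frac{1}{63}\right) + \frac{25}{G} = - \frac{G}{63} + \frac{25}{G} = \frac{25}{G} - \frac{G}{63}$)
$O = - \frac{8705698244}{53}$ ($O = \left(\left(\frac{25}{159} - \frac{53}{21}\right) + 13830\right) \left(-23246 + 11367\right) = \left(\left(25 \cdot \frac{1}{159} - \frac{53}{21}\right) + 13830\right) \left(-11879\right) = \left(\left(\frac{25}{159} - \frac{53}{21}\right) + 13830\right) \left(-11879\right) = \left(- \frac{878}{371} + 13830\right) \left(-11879\right) = \frac{5130052}{371} \left(-11879\right) = - \frac{8705698244}{53} \approx -1.6426 \cdot 10^{8}$)
$- 30 \left(39 - 39\right) + O = - 30 \left(39 - 39\right) - \frac{8705698244}{53} = \left(-30\right) 0 - \frac{8705698244}{53} = 0 - \frac{8705698244}{53} = - \frac{8705698244}{53}$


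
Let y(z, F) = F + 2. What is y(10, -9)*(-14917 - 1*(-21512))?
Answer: -46165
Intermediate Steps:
y(z, F) = 2 + F
y(10, -9)*(-14917 - 1*(-21512)) = (2 - 9)*(-14917 - 1*(-21512)) = -7*(-14917 + 21512) = -7*6595 = -46165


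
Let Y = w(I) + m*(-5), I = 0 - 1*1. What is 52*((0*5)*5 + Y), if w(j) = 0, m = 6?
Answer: -1560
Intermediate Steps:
I = -1 (I = 0 - 1 = -1)
Y = -30 (Y = 0 + 6*(-5) = 0 - 30 = -30)
52*((0*5)*5 + Y) = 52*((0*5)*5 - 30) = 52*(0*5 - 30) = 52*(0 - 30) = 52*(-30) = -1560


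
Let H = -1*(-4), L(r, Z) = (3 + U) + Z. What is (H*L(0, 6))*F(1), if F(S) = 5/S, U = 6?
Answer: 300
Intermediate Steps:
L(r, Z) = 9 + Z (L(r, Z) = (3 + 6) + Z = 9 + Z)
H = 4
(H*L(0, 6))*F(1) = (4*(9 + 6))*(5/1) = (4*15)*(5*1) = 60*5 = 300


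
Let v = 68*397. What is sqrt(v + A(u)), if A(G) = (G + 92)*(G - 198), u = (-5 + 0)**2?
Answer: sqrt(6755) ≈ 82.189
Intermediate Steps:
u = 25 (u = (-5)**2 = 25)
v = 26996
A(G) = (-198 + G)*(92 + G) (A(G) = (92 + G)*(-198 + G) = (-198 + G)*(92 + G))
sqrt(v + A(u)) = sqrt(26996 + (-18216 + 25**2 - 106*25)) = sqrt(26996 + (-18216 + 625 - 2650)) = sqrt(26996 - 20241) = sqrt(6755)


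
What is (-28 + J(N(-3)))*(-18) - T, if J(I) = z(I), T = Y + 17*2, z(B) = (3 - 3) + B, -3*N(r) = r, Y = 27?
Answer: 425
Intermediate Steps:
N(r) = -r/3
z(B) = B (z(B) = 0 + B = B)
T = 61 (T = 27 + 17*2 = 27 + 34 = 61)
J(I) = I
(-28 + J(N(-3)))*(-18) - T = (-28 - ⅓*(-3))*(-18) - 1*61 = (-28 + 1)*(-18) - 61 = -27*(-18) - 61 = 486 - 61 = 425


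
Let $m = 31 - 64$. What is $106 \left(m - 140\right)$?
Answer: $-18338$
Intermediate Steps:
$m = -33$
$106 \left(m - 140\right) = 106 \left(-33 - 140\right) = 106 \left(-173\right) = -18338$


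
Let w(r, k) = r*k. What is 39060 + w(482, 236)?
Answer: 152812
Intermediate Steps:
w(r, k) = k*r
39060 + w(482, 236) = 39060 + 236*482 = 39060 + 113752 = 152812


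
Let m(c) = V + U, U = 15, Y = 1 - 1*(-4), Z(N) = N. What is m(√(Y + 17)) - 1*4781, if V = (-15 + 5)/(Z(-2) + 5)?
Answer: -14308/3 ≈ -4769.3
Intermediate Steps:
Y = 5 (Y = 1 + 4 = 5)
V = -10/3 (V = (-15 + 5)/(-2 + 5) = -10/3 ≈ -3.3333)
m(c) = 35/3 (m(c) = -10/3 + 15 = 35/3)
m(√(Y + 17)) - 1*4781 = 35/3 - 1*4781 = 35/3 - 4781 = -14308/3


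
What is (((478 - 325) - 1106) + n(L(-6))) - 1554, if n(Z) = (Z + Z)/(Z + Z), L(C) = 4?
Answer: -2506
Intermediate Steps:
n(Z) = 1 (n(Z) = (2*Z)/((2*Z)) = (2*Z)*(1/(2*Z)) = 1)
(((478 - 325) - 1106) + n(L(-6))) - 1554 = (((478 - 325) - 1106) + 1) - 1554 = ((153 - 1106) + 1) - 1554 = (-953 + 1) - 1554 = -952 - 1554 = -2506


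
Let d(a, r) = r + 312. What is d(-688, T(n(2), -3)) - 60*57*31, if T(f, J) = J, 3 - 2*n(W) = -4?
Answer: -105711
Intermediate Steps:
n(W) = 7/2 (n(W) = 3/2 - 1/2*(-4) = 3/2 + 2 = 7/2)
d(a, r) = 312 + r
d(-688, T(n(2), -3)) - 60*57*31 = (312 - 3) - 60*57*31 = 309 - 3420*31 = 309 - 106020 = -105711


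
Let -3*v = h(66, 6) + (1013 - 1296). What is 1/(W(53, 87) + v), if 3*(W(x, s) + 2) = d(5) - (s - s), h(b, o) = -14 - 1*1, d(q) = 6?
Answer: 3/298 ≈ 0.010067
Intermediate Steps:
h(b, o) = -15 (h(b, o) = -14 - 1 = -15)
W(x, s) = 0 (W(x, s) = -2 + (6 - (s - s))/3 = -2 + (6 - 1*0)/3 = -2 + (6 + 0)/3 = -2 + (⅓)*6 = -2 + 2 = 0)
v = 298/3 (v = -(-15 + (1013 - 1296))/3 = -(-15 - 283)/3 = -⅓*(-298) = 298/3 ≈ 99.333)
1/(W(53, 87) + v) = 1/(0 + 298/3) = 1/(298/3) = 3/298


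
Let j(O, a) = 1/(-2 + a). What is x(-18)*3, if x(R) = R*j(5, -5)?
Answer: 54/7 ≈ 7.7143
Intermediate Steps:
x(R) = -R/7 (x(R) = R/(-2 - 5) = R/(-7) = R*(-1/7) = -R/7)
x(-18)*3 = -1/7*(-18)*3 = (18/7)*3 = 54/7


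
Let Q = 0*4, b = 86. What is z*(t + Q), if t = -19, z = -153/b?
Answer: 2907/86 ≈ 33.802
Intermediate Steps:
z = -153/86 ≈ -1.7791
Q = 0
z*(t + Q) = -153*(-19 + 0)/86 = -153/86*(-19) = 2907/86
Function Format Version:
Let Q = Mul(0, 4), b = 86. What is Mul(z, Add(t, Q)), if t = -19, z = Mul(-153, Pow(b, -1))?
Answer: Rational(2907, 86) ≈ 33.802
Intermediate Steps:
z = Rational(-153, 86) (z = Mul(-153, Pow(86, -1)) = Mul(-153, Rational(1, 86)) = Rational(-153, 86) ≈ -1.7791)
Q = 0
Mul(z, Add(t, Q)) = Mul(Rational(-153, 86), Add(-19, 0)) = Mul(Rational(-153, 86), -19) = Rational(2907, 86)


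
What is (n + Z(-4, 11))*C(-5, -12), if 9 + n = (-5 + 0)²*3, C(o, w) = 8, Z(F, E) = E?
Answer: 616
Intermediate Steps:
n = 66 (n = -9 + (-5 + 0)²*3 = -9 + (-5)²*3 = -9 + 25*3 = -9 + 75 = 66)
(n + Z(-4, 11))*C(-5, -12) = (66 + 11)*8 = 77*8 = 616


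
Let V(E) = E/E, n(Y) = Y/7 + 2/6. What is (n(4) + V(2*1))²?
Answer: 1600/441 ≈ 3.6281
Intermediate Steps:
n(Y) = ⅓ + Y/7 (n(Y) = Y*(⅐) + 2*(⅙) = Y/7 + ⅓ = ⅓ + Y/7)
V(E) = 1
(n(4) + V(2*1))² = ((⅓ + (⅐)*4) + 1)² = ((⅓ + 4/7) + 1)² = (19/21 + 1)² = (40/21)² = 1600/441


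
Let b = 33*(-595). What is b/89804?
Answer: -1785/8164 ≈ -0.21864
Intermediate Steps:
b = -19635
b/89804 = -19635/89804 = -19635*1/89804 = -1785/8164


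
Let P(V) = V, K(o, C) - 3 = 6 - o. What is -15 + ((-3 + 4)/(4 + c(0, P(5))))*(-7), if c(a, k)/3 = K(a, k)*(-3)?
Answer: -164/11 ≈ -14.909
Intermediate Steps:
K(o, C) = 9 - o (K(o, C) = 3 + (6 - o) = 9 - o)
c(a, k) = -81 + 9*a (c(a, k) = 3*((9 - a)*(-3)) = 3*(-27 + 3*a) = -81 + 9*a)
-15 + ((-3 + 4)/(4 + c(0, P(5))))*(-7) = -15 + ((-3 + 4)/(4 + (-81 + 9*0)))*(-7) = -15 + (1/(4 + (-81 + 0)))*(-7) = -15 + (1/(4 - 81))*(-7) = -15 + (1/(-77))*(-7) = -15 + (1*(-1/77))*(-7) = -15 - 1/77*(-7) = -15 + 1/11 = -164/11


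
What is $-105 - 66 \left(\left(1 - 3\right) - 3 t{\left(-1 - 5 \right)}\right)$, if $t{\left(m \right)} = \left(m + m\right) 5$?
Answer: $-11853$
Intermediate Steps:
$t{\left(m \right)} = 10 m$ ($t{\left(m \right)} = 2 m 5 = 10 m$)
$-105 - 66 \left(\left(1 - 3\right) - 3 t{\left(-1 - 5 \right)}\right) = -105 - 66 \left(\left(1 - 3\right) - 3 \cdot 10 \left(-1 - 5\right)\right) = -105 - 66 \left(\left(1 - 3\right) - 3 \cdot 10 \left(-6\right)\right) = -105 - 66 \left(-2 - -180\right) = -105 - 66 \left(-2 + 180\right) = -105 - 11748 = -11853$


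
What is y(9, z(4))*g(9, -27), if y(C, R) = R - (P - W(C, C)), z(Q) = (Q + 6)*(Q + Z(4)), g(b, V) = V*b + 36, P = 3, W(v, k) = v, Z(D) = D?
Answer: -17802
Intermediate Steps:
g(b, V) = 36 + V*b
z(Q) = (4 + Q)*(6 + Q) (z(Q) = (Q + 6)*(Q + 4) = (6 + Q)*(4 + Q) = (4 + Q)*(6 + Q))
y(C, R) = -3 + C + R (y(C, R) = R - (3 - C) = R + (-3 + C) = -3 + C + R)
y(9, z(4))*g(9, -27) = (-3 + 9 + (24 + 4² + 10*4))*(36 - 27*9) = (-3 + 9 + (24 + 16 + 40))*(36 - 243) = (-3 + 9 + 80)*(-207) = 86*(-207) = -17802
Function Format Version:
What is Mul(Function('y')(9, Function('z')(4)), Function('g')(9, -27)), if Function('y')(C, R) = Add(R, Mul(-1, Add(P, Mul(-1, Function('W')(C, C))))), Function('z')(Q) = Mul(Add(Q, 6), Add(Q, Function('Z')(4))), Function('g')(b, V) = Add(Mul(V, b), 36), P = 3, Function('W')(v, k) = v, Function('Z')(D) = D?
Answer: -17802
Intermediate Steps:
Function('g')(b, V) = Add(36, Mul(V, b))
Function('z')(Q) = Mul(Add(4, Q), Add(6, Q)) (Function('z')(Q) = Mul(Add(Q, 6), Add(Q, 4)) = Mul(Add(6, Q), Add(4, Q)) = Mul(Add(4, Q), Add(6, Q)))
Function('y')(C, R) = Add(-3, C, R) (Function('y')(C, R) = Add(R, Mul(-1, Add(3, Mul(-1, C)))) = Add(R, Add(-3, C)) = Add(-3, C, R))
Mul(Function('y')(9, Function('z')(4)), Function('g')(9, -27)) = Mul(Add(-3, 9, Add(24, Pow(4, 2), Mul(10, 4))), Add(36, Mul(-27, 9))) = Mul(Add(-3, 9, Add(24, 16, 40)), Add(36, -243)) = Mul(Add(-3, 9, 80), -207) = Mul(86, -207) = -17802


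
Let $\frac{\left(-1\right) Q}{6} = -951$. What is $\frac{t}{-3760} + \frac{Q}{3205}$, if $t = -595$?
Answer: $\frac{4672307}{2410160} \approx 1.9386$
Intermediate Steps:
$Q = 5706$ ($Q = \left(-6\right) \left(-951\right) = 5706$)
$\frac{t}{-3760} + \frac{Q}{3205} = - \frac{595}{-3760} + \frac{5706}{3205} = \left(-595\right) \left(- \frac{1}{3760}\right) + 5706 \cdot \frac{1}{3205} = \frac{119}{752} + \frac{5706}{3205} = \frac{4672307}{2410160}$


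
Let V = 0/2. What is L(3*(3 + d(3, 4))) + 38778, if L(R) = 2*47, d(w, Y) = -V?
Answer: 38872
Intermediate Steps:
V = 0 (V = 0*(1/2) = 0)
d(w, Y) = 0 (d(w, Y) = -1*0 = 0)
L(R) = 94
L(3*(3 + d(3, 4))) + 38778 = 94 + 38778 = 38872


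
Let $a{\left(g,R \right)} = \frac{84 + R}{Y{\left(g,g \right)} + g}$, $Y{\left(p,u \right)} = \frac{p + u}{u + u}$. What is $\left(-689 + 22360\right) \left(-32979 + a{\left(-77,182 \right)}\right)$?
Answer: $- \frac{1429527515}{2} \approx -7.1476 \cdot 10^{8}$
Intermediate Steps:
$Y{\left(p,u \right)} = \frac{p + u}{2 u}$
$a{\left(g,R \right)} = \frac{84 + R}{1 + g}$ ($a{\left(g,R \right)} = \frac{84 + R}{\frac{g + g}{2 g} + g} = \frac{84 + R}{\frac{2 g}{2 g} + g} = \frac{84 + R}{1 + g}$)
$\left(-689 + 22360\right) \left(-32979 + a{\left(-77,182 \right)}\right) = \left(-689 + 22360\right) \left(-32979 + \frac{84 + 182}{1 - 77}\right) = 21671 \left(-32979 + \frac{1}{-76} \cdot 266\right) = 21671 \left(-32979 - \frac{7}{2}\right) = 21671 \left(- \frac{65965}{2}\right) = - \frac{1429527515}{2}$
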